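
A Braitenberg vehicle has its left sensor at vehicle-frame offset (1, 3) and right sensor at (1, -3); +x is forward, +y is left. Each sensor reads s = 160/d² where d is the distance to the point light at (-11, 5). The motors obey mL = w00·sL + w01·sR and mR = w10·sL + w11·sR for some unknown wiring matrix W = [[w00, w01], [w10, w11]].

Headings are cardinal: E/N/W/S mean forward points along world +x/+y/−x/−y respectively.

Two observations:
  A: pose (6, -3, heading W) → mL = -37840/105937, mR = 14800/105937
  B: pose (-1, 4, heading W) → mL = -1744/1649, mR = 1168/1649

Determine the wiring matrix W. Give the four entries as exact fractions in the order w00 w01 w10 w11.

1/2 -1 1 -1/2

obs A: pose=(6,-3,W) → sL=160/377, sR=160/281, mL=-37840/105937, mR=14800/105937
obs B: pose=(-1,4,W) → sL=160/97, sR=32/17, mL=-1744/1649, mR=1168/1649
sensor matrix S = [[160/377, 160/281], [160/97, 32/17]]; det S = -24514560/174690113
solve [mL_A; mL_B] = S·[w00; w01] and [mR_A; mR_B] = S·[w10; w11]:
  w00 = 1/2, w01 = -1, w10 = 1, w11 = -1/2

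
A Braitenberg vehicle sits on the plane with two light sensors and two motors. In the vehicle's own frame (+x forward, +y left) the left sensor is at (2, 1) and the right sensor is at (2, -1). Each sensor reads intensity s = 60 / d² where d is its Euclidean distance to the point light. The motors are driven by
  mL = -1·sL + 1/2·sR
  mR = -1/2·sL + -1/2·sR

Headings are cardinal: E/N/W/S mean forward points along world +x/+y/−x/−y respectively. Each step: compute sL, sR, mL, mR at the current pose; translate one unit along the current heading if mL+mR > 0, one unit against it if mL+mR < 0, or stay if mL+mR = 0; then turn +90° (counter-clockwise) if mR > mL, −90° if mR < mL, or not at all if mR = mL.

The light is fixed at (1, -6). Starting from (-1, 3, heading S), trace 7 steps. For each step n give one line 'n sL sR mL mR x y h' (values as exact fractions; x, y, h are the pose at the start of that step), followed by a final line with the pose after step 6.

0 6/5 30/29 -99/145 -162/145 -1 3 S
1 60/97 60/137 -5310/13289 -7020/13289 -1 4 W
2 15/37 5/12 -175/888 -365/888 0 4 N
3 60/101 12/13 -174/1313 -996/1313 0 3 E
4 6/5 30/29 -99/145 -162/145 -1 3 S
5 60/97 60/137 -5310/13289 -7020/13289 -1 4 W
6 15/37 5/12 -175/888 -365/888 0 4 N
final 0 3 E

n=0: pose=(-1,3,S); sL=6/5, sR=30/29; mL=-99/145, mR=-162/145; mL+mR=-9/5 → advance -1; mR−mL=-63/145 → turn -1·90°
n=1: pose=(-1,4,W); sL=60/97, sR=60/137; mL=-5310/13289, mR=-7020/13289; mL+mR=-90/97 → advance -1; mR−mL=-1710/13289 → turn -1·90°
n=2: pose=(0,4,N); sL=15/37, sR=5/12; mL=-175/888, mR=-365/888; mL+mR=-45/74 → advance -1; mR−mL=-95/444 → turn -1·90°
n=3: pose=(0,3,E); sL=60/101, sR=12/13; mL=-174/1313, mR=-996/1313; mL+mR=-90/101 → advance -1; mR−mL=-822/1313 → turn -1·90°
n=4: pose=(-1,3,S); sL=6/5, sR=30/29; mL=-99/145, mR=-162/145; mL+mR=-9/5 → advance -1; mR−mL=-63/145 → turn -1·90°
n=5: pose=(-1,4,W); sL=60/97, sR=60/137; mL=-5310/13289, mR=-7020/13289; mL+mR=-90/97 → advance -1; mR−mL=-1710/13289 → turn -1·90°
n=6: pose=(0,4,N); sL=15/37, sR=5/12; mL=-175/888, mR=-365/888; mL+mR=-45/74 → advance -1; mR−mL=-95/444 → turn -1·90°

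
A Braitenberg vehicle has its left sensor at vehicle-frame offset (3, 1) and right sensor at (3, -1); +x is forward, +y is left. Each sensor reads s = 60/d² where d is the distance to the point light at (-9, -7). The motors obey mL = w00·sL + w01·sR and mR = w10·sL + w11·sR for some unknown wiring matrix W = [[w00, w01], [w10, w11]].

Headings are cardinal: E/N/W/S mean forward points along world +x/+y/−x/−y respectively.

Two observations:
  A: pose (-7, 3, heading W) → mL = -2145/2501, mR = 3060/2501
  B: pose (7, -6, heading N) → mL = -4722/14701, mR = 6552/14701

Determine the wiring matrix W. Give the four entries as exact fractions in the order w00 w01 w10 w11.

-1/2 -1 1 1

obs A: pose=(-7,3,W) → sL=30/41, sR=30/61, mL=-2145/2501, mR=3060/2501
obs B: pose=(7,-6,N) → sL=60/241, sR=12/61, mL=-4722/14701, mR=6552/14701
sensor matrix S = [[30/41, 30/61], [60/241, 12/61]]; det S = 12960/602741
solve [mL_A; mL_B] = S·[w00; w01] and [mR_A; mR_B] = S·[w10; w11]:
  w00 = -1/2, w01 = -1, w10 = 1, w11 = 1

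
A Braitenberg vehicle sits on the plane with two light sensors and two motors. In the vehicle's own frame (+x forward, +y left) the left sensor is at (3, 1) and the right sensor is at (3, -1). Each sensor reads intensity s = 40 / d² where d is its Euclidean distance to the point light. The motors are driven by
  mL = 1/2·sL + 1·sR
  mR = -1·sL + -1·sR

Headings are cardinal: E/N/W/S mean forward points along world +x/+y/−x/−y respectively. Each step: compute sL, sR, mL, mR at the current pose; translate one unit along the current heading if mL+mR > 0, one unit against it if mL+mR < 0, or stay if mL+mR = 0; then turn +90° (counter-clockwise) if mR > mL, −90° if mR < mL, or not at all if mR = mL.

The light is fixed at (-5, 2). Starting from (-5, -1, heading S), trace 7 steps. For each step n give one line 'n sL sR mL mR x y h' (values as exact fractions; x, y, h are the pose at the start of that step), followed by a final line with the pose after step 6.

n=0: pose=(-5,-1,S); sL=40/37, sR=40/37; mL=60/37, mR=-80/37; mL+mR=-20/37 → advance -1; mR−mL=-140/37 → turn -1·90°
n=1: pose=(-5,0,W); sL=20/9, sR=4; mL=46/9, mR=-56/9; mL+mR=-10/9 → advance -1; mR−mL=-34/3 → turn -1·90°
n=2: pose=(-4,0,N); sL=40, sR=8; mL=28, mR=-48; mL+mR=-20 → advance -1; mR−mL=-76 → turn -1·90°
n=3: pose=(-4,-1,E); sL=2, sR=5/4; mL=9/4, mR=-13/4; mL+mR=-1 → advance -1; mR−mL=-11/2 → turn -1·90°
n=4: pose=(-5,-1,S); sL=40/37, sR=40/37; mL=60/37, mR=-80/37; mL+mR=-20/37 → advance -1; mR−mL=-140/37 → turn -1·90°
n=5: pose=(-5,0,W); sL=20/9, sR=4; mL=46/9, mR=-56/9; mL+mR=-10/9 → advance -1; mR−mL=-34/3 → turn -1·90°
n=6: pose=(-4,0,N); sL=40, sR=8; mL=28, mR=-48; mL+mR=-20 → advance -1; mR−mL=-76 → turn -1·90°

0 40/37 40/37 60/37 -80/37 -5 -1 S
1 20/9 4 46/9 -56/9 -5 0 W
2 40 8 28 -48 -4 0 N
3 2 5/4 9/4 -13/4 -4 -1 E
4 40/37 40/37 60/37 -80/37 -5 -1 S
5 20/9 4 46/9 -56/9 -5 0 W
6 40 8 28 -48 -4 0 N
final -4 -1 E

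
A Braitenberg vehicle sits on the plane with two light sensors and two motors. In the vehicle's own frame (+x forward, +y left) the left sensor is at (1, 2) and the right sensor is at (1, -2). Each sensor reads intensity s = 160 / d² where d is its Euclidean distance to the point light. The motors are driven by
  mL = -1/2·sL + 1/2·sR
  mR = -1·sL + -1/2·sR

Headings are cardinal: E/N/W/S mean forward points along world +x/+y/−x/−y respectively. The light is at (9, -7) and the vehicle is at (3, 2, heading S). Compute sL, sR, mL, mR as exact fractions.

left sensor world pos  = (5, 1); dL² = 80
right sensor world pos = (1, 1); dR² = 128
sL = 160/80 = 2
sR = 160/128 = 5/4
mL = -1/2·sL + 1/2·sR = -3/8
mR = -1·sL + -1/2·sR = -21/8

2 5/4 -3/8 -21/8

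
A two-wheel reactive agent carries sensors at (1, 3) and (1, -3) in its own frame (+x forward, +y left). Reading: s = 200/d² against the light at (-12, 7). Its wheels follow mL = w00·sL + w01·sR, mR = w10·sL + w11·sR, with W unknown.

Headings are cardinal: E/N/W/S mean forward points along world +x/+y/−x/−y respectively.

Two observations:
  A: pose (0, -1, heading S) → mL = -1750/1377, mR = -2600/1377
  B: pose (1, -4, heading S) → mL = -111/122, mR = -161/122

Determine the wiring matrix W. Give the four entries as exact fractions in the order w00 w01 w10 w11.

obs A: pose=(0,-1,S) → sL=100/153, sR=100/81, mL=-1750/1377, mR=-2600/1377
obs B: pose=(1,-4,S) → sL=1/2, sR=50/61, mL=-111/122, mR=-161/122
sensor matrix S = [[100/153, 100/81], [1/2, 50/61]]; det S = -6850/83997
solve [mL_A; mL_B] = S·[w00; w01] and [mR_A; mR_B] = S·[w10; w11]:
  w00 = -1, w01 = -1/2, w10 = -1, w11 = -1

-1 -1/2 -1 -1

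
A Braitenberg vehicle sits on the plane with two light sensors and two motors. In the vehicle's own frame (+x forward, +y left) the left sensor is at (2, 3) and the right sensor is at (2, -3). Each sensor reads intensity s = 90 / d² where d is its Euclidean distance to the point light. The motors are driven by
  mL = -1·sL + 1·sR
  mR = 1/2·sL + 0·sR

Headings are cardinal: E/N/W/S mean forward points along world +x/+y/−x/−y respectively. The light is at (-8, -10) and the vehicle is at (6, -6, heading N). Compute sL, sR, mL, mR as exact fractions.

left sensor world pos  = (3, -4); dL² = 157
right sensor world pos = (9, -4); dR² = 325
sL = 90/157 = 90/157
sR = 90/325 = 18/65
mL = -1·sL + 1·sR = -3024/10205
mR = 1/2·sL + 0·sR = 45/157

90/157 18/65 -3024/10205 45/157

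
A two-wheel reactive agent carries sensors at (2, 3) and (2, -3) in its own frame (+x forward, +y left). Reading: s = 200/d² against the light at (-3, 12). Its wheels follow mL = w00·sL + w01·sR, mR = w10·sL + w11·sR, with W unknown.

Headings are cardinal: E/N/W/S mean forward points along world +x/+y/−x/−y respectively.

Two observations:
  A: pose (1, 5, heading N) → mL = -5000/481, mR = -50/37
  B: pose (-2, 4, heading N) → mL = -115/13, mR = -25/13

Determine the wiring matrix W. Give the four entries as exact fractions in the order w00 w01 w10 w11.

obs A: pose=(1,5,N) → sL=100/13, sR=100/37, mL=-5000/481, mR=-50/37
obs B: pose=(-2,4,N) → sL=5, sR=50/13, mL=-115/13, mR=-25/13
sensor matrix S = [[100/13, 100/37], [5, 50/13]]; det S = 100500/6253
solve [mL_A; mL_B] = S·[w00; w01] and [mR_A; mR_B] = S·[w10; w11]:
  w00 = -1, w01 = -1, w10 = 0, w11 = -1/2

-1 -1 0 -1/2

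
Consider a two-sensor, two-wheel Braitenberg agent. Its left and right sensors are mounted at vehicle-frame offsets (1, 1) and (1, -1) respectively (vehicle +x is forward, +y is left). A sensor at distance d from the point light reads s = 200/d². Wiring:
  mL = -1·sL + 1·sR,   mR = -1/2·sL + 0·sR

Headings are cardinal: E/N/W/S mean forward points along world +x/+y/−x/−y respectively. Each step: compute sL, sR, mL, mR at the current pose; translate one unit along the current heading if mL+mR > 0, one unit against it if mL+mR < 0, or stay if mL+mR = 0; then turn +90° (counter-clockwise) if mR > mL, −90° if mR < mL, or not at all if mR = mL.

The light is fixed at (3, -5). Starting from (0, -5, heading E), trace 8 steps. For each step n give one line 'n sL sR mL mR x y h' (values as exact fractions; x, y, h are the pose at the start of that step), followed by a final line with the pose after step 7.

n=0: pose=(0,-5,E); sL=40, sR=40; mL=0, mR=-20; mL+mR=-20 → advance -1; mR−mL=-20 → turn -1·90°
n=1: pose=(-1,-5,S); sL=20, sR=100/13; mL=-160/13, mR=-10; mL+mR=-290/13 → advance -1; mR−mL=30/13 → turn +1·90°
n=2: pose=(-1,-4,E); sL=200/13, sR=200/9; mL=800/117, mR=-100/13; mL+mR=-100/117 → advance -1; mR−mL=-1700/117 → turn -1·90°
n=3: pose=(-2,-4,S); sL=25/2, sR=50/9; mL=-125/18, mR=-25/4; mL+mR=-475/36 → advance -1; mR−mL=25/36 → turn +1·90°
n=4: pose=(-2,-3,E); sL=8, sR=200/17; mL=64/17, mR=-4; mL+mR=-4/17 → advance -1; mR−mL=-132/17 → turn -1·90°
n=5: pose=(-3,-3,S); sL=100/13, sR=4; mL=-48/13, mR=-50/13; mL+mR=-98/13 → advance -1; mR−mL=-2/13 → turn -1·90°
n=6: pose=(-3,-2,W); sL=200/53, sR=40/13; mL=-480/689, mR=-100/53; mL+mR=-1780/689 → advance -1; mR−mL=-820/689 → turn -1·90°
n=7: pose=(-2,-2,N); sL=50/13, sR=25/4; mL=125/52, mR=-25/13; mL+mR=25/52 → advance +1; mR−mL=-225/52 → turn -1·90°

0 40 40 0 -20 0 -5 E
1 20 100/13 -160/13 -10 -1 -5 S
2 200/13 200/9 800/117 -100/13 -1 -4 E
3 25/2 50/9 -125/18 -25/4 -2 -4 S
4 8 200/17 64/17 -4 -2 -3 E
5 100/13 4 -48/13 -50/13 -3 -3 S
6 200/53 40/13 -480/689 -100/53 -3 -2 W
7 50/13 25/4 125/52 -25/13 -2 -2 N
final -2 -1 E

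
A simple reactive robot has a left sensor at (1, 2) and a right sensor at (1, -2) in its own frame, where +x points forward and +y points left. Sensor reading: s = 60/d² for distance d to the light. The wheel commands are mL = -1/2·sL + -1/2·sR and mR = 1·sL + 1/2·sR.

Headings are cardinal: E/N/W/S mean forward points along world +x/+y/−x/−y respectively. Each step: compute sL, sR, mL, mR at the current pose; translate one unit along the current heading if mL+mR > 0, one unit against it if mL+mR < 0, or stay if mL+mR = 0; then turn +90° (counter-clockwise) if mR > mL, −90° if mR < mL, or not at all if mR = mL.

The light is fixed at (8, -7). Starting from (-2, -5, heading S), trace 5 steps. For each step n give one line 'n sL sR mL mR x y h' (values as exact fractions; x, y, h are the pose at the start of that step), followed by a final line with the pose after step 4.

n=0: pose=(-2,-5,S); sL=12/13, sR=12/29; mL=-252/377, mR=426/377; mL+mR=6/13 → advance +1; mR−mL=678/377 → turn +1·90°
n=1: pose=(-2,-6,E); sL=2/3, sR=30/41; mL=-86/123, mR=127/123; mL+mR=1/3 → advance +1; mR−mL=71/41 → turn +1·90°
n=2: pose=(-1,-6,N); sL=12/25, sR=60/53; mL=-1068/1325, mR=1386/1325; mL+mR=6/25 → advance +1; mR−mL=2454/1325 → turn +1·90°
n=3: pose=(-1,-5,W); sL=3/5, sR=15/29; mL=-81/145, mR=249/290; mL+mR=3/10 → advance +1; mR−mL=411/290 → turn +1·90°
n=4: pose=(-2,-5,S); sL=12/13, sR=12/29; mL=-252/377, mR=426/377; mL+mR=6/13 → advance +1; mR−mL=678/377 → turn +1·90°

0 12/13 12/29 -252/377 426/377 -2 -5 S
1 2/3 30/41 -86/123 127/123 -2 -6 E
2 12/25 60/53 -1068/1325 1386/1325 -1 -6 N
3 3/5 15/29 -81/145 249/290 -1 -5 W
4 12/13 12/29 -252/377 426/377 -2 -5 S
final -2 -6 E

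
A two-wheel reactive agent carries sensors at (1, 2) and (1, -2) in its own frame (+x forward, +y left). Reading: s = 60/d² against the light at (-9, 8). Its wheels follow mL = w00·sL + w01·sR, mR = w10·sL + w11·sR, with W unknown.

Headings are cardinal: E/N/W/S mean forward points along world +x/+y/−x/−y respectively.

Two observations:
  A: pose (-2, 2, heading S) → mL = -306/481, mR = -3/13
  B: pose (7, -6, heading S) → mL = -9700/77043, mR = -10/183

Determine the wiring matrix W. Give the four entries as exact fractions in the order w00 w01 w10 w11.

-1/2 -1/2 -1/2 0

obs A: pose=(-2,2,S) → sL=6/13, sR=30/37, mL=-306/481, mR=-3/13
obs B: pose=(7,-6,S) → sL=20/183, sR=60/421, mL=-9700/77043, mR=-10/183
sensor matrix S = [[6/13, 30/37], [20/183, 60/421]]; det S = -282080/12352561
solve [mL_A; mL_B] = S·[w00; w01] and [mR_A; mR_B] = S·[w10; w11]:
  w00 = -1/2, w01 = -1/2, w10 = -1/2, w11 = 0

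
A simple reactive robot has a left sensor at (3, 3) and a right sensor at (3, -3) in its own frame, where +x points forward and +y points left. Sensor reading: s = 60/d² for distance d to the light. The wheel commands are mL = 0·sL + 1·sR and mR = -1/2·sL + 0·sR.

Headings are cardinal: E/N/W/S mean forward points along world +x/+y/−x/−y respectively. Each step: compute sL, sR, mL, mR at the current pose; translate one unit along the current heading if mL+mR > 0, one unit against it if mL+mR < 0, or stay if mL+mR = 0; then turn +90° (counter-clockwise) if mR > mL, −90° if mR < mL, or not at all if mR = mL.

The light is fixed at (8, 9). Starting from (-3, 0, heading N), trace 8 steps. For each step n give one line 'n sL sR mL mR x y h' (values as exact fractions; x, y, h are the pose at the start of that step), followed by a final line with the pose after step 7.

n=0: pose=(-3,0,N); sL=15/58, sR=3/5; mL=3/5, mR=-15/116; mL+mR=273/580 → advance +1; mR−mL=-423/580 → turn -1·90°
n=1: pose=(-3,1,E); sL=60/89, sR=12/37; mL=12/37, mR=-30/89; mL+mR=-42/3293 → advance -1; mR−mL=-2178/3293 → turn -1·90°
n=2: pose=(-4,1,S); sL=30/101, sR=30/173; mL=30/173, mR=-15/101; mL+mR=435/17473 → advance +1; mR−mL=-5625/17473 → turn -1·90°
n=3: pose=(-4,0,W); sL=20/123, sR=20/87; mL=20/87, mR=-10/123; mL+mR=530/3567 → advance +1; mR−mL=-370/1189 → turn -1·90°
n=4: pose=(-5,0,N); sL=15/73, sR=15/34; mL=15/34, mR=-15/146; mL+mR=420/1241 → advance +1; mR−mL=-675/1241 → turn -1·90°
n=5: pose=(-5,1,E); sL=12/25, sR=60/221; mL=60/221, mR=-6/25; mL+mR=174/5525 → advance +1; mR−mL=-2826/5525 → turn -1·90°
n=6: pose=(-4,1,S); sL=30/101, sR=30/173; mL=30/173, mR=-15/101; mL+mR=435/17473 → advance +1; mR−mL=-5625/17473 → turn -1·90°
n=7: pose=(-4,0,W); sL=20/123, sR=20/87; mL=20/87, mR=-10/123; mL+mR=530/3567 → advance +1; mR−mL=-370/1189 → turn -1·90°

0 15/58 3/5 3/5 -15/116 -3 0 N
1 60/89 12/37 12/37 -30/89 -3 1 E
2 30/101 30/173 30/173 -15/101 -4 1 S
3 20/123 20/87 20/87 -10/123 -4 0 W
4 15/73 15/34 15/34 -15/146 -5 0 N
5 12/25 60/221 60/221 -6/25 -5 1 E
6 30/101 30/173 30/173 -15/101 -4 1 S
7 20/123 20/87 20/87 -10/123 -4 0 W
final -5 0 N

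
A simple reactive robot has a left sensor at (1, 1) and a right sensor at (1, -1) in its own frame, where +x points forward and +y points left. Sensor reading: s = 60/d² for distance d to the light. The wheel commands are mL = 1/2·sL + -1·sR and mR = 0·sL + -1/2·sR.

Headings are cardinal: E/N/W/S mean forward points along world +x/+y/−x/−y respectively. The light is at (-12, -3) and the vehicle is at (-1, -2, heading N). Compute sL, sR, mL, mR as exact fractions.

15/26 15/37 -225/1924 -15/74

left sensor world pos  = (-2, -1); dL² = 104
right sensor world pos = (0, -1); dR² = 148
sL = 60/104 = 15/26
sR = 60/148 = 15/37
mL = 1/2·sL + -1·sR = -225/1924
mR = 0·sL + -1/2·sR = -15/74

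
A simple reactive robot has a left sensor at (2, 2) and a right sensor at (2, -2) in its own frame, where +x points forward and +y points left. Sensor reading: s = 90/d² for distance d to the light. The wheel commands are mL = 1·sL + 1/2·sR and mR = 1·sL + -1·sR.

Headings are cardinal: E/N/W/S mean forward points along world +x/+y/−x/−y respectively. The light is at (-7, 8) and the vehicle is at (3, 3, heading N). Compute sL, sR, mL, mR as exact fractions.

90/73 10/17 1895/1241 800/1241

left sensor world pos  = (1, 5); dL² = 73
right sensor world pos = (5, 5); dR² = 153
sL = 90/73 = 90/73
sR = 90/153 = 10/17
mL = 1·sL + 1/2·sR = 1895/1241
mR = 1·sL + -1·sR = 800/1241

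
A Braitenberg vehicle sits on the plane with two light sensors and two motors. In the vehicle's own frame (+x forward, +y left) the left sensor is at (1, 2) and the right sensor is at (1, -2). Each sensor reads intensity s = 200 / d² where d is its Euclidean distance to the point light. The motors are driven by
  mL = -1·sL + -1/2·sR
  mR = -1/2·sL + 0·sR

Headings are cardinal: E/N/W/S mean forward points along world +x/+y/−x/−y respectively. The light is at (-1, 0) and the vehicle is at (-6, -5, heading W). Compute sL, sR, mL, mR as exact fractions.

left sensor world pos  = (-7, -7); dL² = 85
right sensor world pos = (-7, -3); dR² = 45
sL = 200/85 = 40/17
sR = 200/45 = 40/9
mL = -1·sL + -1/2·sR = -700/153
mR = -1/2·sL + 0·sR = -20/17

40/17 40/9 -700/153 -20/17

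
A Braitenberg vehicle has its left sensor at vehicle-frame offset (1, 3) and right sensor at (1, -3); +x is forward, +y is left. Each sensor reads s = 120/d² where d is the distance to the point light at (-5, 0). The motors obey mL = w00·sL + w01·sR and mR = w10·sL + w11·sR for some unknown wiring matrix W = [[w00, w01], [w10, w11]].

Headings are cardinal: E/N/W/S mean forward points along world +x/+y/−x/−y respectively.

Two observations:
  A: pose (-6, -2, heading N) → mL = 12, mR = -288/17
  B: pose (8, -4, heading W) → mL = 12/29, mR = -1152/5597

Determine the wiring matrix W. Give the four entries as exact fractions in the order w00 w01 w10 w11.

obs A: pose=(-6,-2,N) → sL=120/17, sR=24, mL=12, mR=-288/17
obs B: pose=(8,-4,W) → sL=120/193, sR=24/29, mL=12/29, mR=-1152/5597
sensor matrix S = [[120/17, 24], [120/193, 24/29]]; det S = -864000/95149
solve [mL_A; mL_B] = S·[w00; w01] and [mR_A; mR_B] = S·[w10; w11]:
  w00 = 0, w01 = 1/2, w10 = 1, w11 = -1

0 1/2 1 -1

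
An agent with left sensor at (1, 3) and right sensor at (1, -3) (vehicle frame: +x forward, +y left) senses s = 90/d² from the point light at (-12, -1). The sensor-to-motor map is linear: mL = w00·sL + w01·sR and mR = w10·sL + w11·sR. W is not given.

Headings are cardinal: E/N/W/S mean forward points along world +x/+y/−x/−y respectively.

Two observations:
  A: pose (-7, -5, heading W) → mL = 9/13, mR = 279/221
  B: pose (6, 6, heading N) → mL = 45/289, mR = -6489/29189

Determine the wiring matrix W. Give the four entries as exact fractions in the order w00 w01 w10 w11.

1/2 0 -1 1/2

obs A: pose=(-7,-5,W) → sL=18/13, sR=90/17, mL=9/13, mR=279/221
obs B: pose=(6,6,N) → sL=90/289, sR=18/101, mL=45/289, mR=-6489/29189
sensor matrix S = [[18/13, 90/17], [90/289, 18/101]]; det S = -9043488/6450769
solve [mL_A; mL_B] = S·[w00; w01] and [mR_A; mR_B] = S·[w10; w11]:
  w00 = 1/2, w01 = 0, w10 = -1, w11 = 1/2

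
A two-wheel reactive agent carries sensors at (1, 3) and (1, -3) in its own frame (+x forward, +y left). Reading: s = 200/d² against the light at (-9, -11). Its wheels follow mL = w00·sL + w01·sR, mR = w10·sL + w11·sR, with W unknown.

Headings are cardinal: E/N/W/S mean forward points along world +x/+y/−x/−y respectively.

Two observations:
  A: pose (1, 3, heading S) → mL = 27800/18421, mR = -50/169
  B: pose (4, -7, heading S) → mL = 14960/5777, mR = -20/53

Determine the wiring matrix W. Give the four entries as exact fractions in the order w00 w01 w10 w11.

1 1 -1/2 0

obs A: pose=(1,3,S) → sL=100/169, sR=100/109, mL=27800/18421, mR=-50/169
obs B: pose=(4,-7,S) → sL=40/53, sR=200/109, mL=14960/5777, mR=-20/53
sensor matrix S = [[100/169, 100/109], [40/53, 200/109]]; det S = 384000/976313
solve [mL_A; mL_B] = S·[w00; w01] and [mR_A; mR_B] = S·[w10; w11]:
  w00 = 1, w01 = 1, w10 = -1/2, w11 = 0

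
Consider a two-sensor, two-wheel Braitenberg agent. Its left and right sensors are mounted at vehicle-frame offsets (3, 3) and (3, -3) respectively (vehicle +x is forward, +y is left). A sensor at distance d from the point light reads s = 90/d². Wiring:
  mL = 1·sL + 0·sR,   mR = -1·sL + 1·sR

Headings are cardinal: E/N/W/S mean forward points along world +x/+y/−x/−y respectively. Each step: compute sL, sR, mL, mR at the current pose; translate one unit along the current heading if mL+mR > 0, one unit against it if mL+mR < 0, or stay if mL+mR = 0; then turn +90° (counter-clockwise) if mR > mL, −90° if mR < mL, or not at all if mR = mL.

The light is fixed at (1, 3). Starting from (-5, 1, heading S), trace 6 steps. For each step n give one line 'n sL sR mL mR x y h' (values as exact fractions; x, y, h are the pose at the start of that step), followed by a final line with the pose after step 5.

0 45/17 45/53 45/17 -1620/901 -5 1 S
1 10/13 10/9 10/13 40/117 -5 0 W
2 9/10 45/8 9/10 189/40 -6 0 N
3 18/25 90/101 18/25 432/2525 -6 1 W
4 45/61 45/13 45/61 2160/793 -7 1 N
5 90/137 18/25 90/137 216/3425 -7 2 W
final -8 2 N

n=0: pose=(-5,1,S); sL=45/17, sR=45/53; mL=45/17, mR=-1620/901; mL+mR=45/53 → advance +1; mR−mL=-4005/901 → turn -1·90°
n=1: pose=(-5,0,W); sL=10/13, sR=10/9; mL=10/13, mR=40/117; mL+mR=10/9 → advance +1; mR−mL=-50/117 → turn -1·90°
n=2: pose=(-6,0,N); sL=9/10, sR=45/8; mL=9/10, mR=189/40; mL+mR=45/8 → advance +1; mR−mL=153/40 → turn +1·90°
n=3: pose=(-6,1,W); sL=18/25, sR=90/101; mL=18/25, mR=432/2525; mL+mR=90/101 → advance +1; mR−mL=-1386/2525 → turn -1·90°
n=4: pose=(-7,1,N); sL=45/61, sR=45/13; mL=45/61, mR=2160/793; mL+mR=45/13 → advance +1; mR−mL=1575/793 → turn +1·90°
n=5: pose=(-7,2,W); sL=90/137, sR=18/25; mL=90/137, mR=216/3425; mL+mR=18/25 → advance +1; mR−mL=-2034/3425 → turn -1·90°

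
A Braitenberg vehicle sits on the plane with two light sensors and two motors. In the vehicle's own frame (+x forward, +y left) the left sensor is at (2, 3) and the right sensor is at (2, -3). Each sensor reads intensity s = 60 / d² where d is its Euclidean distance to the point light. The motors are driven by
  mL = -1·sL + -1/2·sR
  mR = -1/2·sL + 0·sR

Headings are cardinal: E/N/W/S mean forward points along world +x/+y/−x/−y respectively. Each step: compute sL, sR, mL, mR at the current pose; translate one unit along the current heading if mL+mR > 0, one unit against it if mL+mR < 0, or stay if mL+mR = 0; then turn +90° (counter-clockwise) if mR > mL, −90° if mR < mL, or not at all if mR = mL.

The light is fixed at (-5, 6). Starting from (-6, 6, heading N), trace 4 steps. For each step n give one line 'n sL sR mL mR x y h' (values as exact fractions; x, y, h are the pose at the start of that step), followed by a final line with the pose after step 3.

n=0: pose=(-6,6,N); sL=3, sR=15/2; mL=-27/4, mR=-3/2; mL+mR=-33/4 → advance -1; mR−mL=21/4 → turn +1·90°
n=1: pose=(-6,5,W); sL=12/5, sR=60/13; mL=-306/65, mR=-6/5; mL+mR=-384/65 → advance -1; mR−mL=228/65 → turn +1·90°
n=2: pose=(-5,5,S); sL=10/3, sR=10/3; mL=-5, mR=-5/3; mL+mR=-20/3 → advance -1; mR−mL=10/3 → turn +1·90°
n=3: pose=(-5,6,E); sL=60/13, sR=60/13; mL=-90/13, mR=-30/13; mL+mR=-120/13 → advance -1; mR−mL=60/13 → turn +1·90°

0 3 15/2 -27/4 -3/2 -6 6 N
1 12/5 60/13 -306/65 -6/5 -6 5 W
2 10/3 10/3 -5 -5/3 -5 5 S
3 60/13 60/13 -90/13 -30/13 -5 6 E
final -6 6 N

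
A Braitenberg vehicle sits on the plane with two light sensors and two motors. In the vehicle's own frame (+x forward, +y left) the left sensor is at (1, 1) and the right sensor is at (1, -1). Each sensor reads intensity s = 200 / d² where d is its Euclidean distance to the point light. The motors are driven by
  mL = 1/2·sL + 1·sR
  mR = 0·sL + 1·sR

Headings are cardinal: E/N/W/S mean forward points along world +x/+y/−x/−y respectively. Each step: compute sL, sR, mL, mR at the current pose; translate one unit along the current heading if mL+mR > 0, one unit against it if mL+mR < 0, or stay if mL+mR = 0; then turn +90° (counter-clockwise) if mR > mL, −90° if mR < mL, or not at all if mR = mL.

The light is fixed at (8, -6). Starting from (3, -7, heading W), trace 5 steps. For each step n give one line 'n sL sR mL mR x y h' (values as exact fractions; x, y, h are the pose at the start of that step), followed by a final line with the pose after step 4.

0 5 50/9 145/18 50/9 3 -7 W
1 200/49 8 492/49 8 2 -7 N
2 100/13 100/13 150/13 100/13 2 -6 E
3 200/17 200/37 7100/629 200/37 3 -6 S
4 5 50/9 145/18 50/9 3 -7 W
final 2 -7 N

n=0: pose=(3,-7,W); sL=5, sR=50/9; mL=145/18, mR=50/9; mL+mR=245/18 → advance +1; mR−mL=-5/2 → turn -1·90°
n=1: pose=(2,-7,N); sL=200/49, sR=8; mL=492/49, mR=8; mL+mR=884/49 → advance +1; mR−mL=-100/49 → turn -1·90°
n=2: pose=(2,-6,E); sL=100/13, sR=100/13; mL=150/13, mR=100/13; mL+mR=250/13 → advance +1; mR−mL=-50/13 → turn -1·90°
n=3: pose=(3,-6,S); sL=200/17, sR=200/37; mL=7100/629, mR=200/37; mL+mR=10500/629 → advance +1; mR−mL=-100/17 → turn -1·90°
n=4: pose=(3,-7,W); sL=5, sR=50/9; mL=145/18, mR=50/9; mL+mR=245/18 → advance +1; mR−mL=-5/2 → turn -1·90°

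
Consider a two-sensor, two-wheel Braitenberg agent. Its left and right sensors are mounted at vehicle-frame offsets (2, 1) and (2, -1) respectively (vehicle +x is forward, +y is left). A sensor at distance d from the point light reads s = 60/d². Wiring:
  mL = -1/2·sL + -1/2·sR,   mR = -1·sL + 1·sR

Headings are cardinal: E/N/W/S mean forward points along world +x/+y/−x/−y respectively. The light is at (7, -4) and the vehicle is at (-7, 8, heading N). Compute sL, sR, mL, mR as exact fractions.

left sensor world pos  = (-8, 10); dL² = 421
right sensor world pos = (-6, 10); dR² = 365
sL = 60/421 = 60/421
sR = 60/365 = 12/73
mL = -1/2·sL + -1/2·sR = -4716/30733
mR = -1·sL + 1·sR = 672/30733

60/421 12/73 -4716/30733 672/30733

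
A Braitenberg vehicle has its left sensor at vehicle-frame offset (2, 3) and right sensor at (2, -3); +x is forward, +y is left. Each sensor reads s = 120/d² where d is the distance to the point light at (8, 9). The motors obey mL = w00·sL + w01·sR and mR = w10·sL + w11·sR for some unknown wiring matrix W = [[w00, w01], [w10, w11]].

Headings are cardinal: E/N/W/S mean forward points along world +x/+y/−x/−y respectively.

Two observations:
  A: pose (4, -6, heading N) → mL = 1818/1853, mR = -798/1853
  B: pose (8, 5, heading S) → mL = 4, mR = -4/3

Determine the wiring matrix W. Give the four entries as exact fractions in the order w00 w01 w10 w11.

1/2 1 1/2 -1

obs A: pose=(4,-6,N) → sL=60/109, sR=12/17, mL=1818/1853, mR=-798/1853
obs B: pose=(8,5,S) → sL=8/3, sR=8/3, mL=4, mR=-4/3
sensor matrix S = [[60/109, 12/17], [8/3, 8/3]]; det S = -768/1853
solve [mL_A; mL_B] = S·[w00; w01] and [mR_A; mR_B] = S·[w10; w11]:
  w00 = 1/2, w01 = 1, w10 = 1/2, w11 = -1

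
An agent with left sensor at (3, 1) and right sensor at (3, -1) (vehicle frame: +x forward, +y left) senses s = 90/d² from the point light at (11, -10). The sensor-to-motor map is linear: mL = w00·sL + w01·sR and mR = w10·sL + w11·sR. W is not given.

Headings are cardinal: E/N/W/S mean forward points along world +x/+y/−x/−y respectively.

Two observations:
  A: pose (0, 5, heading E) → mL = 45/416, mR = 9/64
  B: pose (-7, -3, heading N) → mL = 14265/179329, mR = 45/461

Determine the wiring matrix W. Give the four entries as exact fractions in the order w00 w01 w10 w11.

obs A: pose=(0,5,E) → sL=9/32, sR=9/26, mL=45/416, mR=9/64
obs B: pose=(-7,-3,N) → sL=90/461, sR=90/389, mL=14265/179329, mR=45/461
sensor matrix S = [[9/32, 9/26], [90/461, 90/389]]; det S = -93555/37300432
solve [mL_A; mL_B] = S·[w00; w01] and [mR_A; mR_B] = S·[w10; w11]:
  w00 = 1, w01 = -1/2, w10 = 1/2, w11 = 0

1 -1/2 1/2 0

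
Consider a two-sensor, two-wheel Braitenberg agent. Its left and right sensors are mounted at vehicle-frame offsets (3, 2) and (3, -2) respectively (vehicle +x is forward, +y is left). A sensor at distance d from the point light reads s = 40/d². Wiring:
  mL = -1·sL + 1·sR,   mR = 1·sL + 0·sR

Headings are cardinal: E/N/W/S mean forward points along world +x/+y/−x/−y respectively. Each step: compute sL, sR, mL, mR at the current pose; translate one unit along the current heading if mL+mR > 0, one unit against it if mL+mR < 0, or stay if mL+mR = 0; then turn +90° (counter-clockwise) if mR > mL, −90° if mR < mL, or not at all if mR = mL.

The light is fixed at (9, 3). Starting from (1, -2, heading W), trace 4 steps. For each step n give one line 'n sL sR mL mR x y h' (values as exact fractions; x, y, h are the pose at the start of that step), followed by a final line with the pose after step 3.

n=0: pose=(1,-2,W); sL=4/17, sR=4/13; mL=16/221, mR=4/17; mL+mR=4/13 → advance +1; mR−mL=36/221 → turn +1·90°
n=1: pose=(0,-2,S); sL=40/113, sR=8/37; mL=-576/4181, mR=40/113; mL+mR=8/37 → advance +1; mR−mL=2056/4181 → turn +1·90°
n=2: pose=(0,-3,E); sL=10/13, sR=2/5; mL=-24/65, mR=10/13; mL+mR=2/5 → advance +1; mR−mL=74/65 → turn +1·90°
n=3: pose=(1,-3,N); sL=40/109, sR=8/9; mL=512/981, mR=40/109; mL+mR=8/9 → advance +1; mR−mL=-152/981 → turn -1·90°

0 4/17 4/13 16/221 4/17 1 -2 W
1 40/113 8/37 -576/4181 40/113 0 -2 S
2 10/13 2/5 -24/65 10/13 0 -3 E
3 40/109 8/9 512/981 40/109 1 -3 N
final 1 -2 E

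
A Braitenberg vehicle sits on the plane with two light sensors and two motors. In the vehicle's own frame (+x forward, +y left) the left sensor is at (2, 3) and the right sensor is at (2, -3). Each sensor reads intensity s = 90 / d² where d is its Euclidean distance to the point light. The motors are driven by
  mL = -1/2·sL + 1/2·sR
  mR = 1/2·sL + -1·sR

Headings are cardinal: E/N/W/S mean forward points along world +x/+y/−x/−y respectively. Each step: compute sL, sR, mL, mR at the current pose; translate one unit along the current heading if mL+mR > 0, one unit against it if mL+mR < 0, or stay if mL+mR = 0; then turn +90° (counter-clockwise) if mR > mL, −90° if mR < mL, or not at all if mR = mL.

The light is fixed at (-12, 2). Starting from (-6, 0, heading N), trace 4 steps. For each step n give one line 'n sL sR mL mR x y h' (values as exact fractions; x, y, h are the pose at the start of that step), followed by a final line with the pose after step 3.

0 10 10/9 -40/9 35/9 -6 0 N
1 45/26 45/8 405/208 -495/104 -6 -1 W
2 90/17 90/101 -3780/1717 3015/1717 -5 -1 N
3 45/37 45/13 540/481 -2745/962 -5 -2 W
final -4 -2 N

n=0: pose=(-6,0,N); sL=10, sR=10/9; mL=-40/9, mR=35/9; mL+mR=-5/9 → advance -1; mR−mL=25/3 → turn +1·90°
n=1: pose=(-6,-1,W); sL=45/26, sR=45/8; mL=405/208, mR=-495/104; mL+mR=-45/16 → advance -1; mR−mL=-1395/208 → turn -1·90°
n=2: pose=(-5,-1,N); sL=90/17, sR=90/101; mL=-3780/1717, mR=3015/1717; mL+mR=-45/101 → advance -1; mR−mL=6795/1717 → turn +1·90°
n=3: pose=(-5,-2,W); sL=45/37, sR=45/13; mL=540/481, mR=-2745/962; mL+mR=-45/26 → advance -1; mR−mL=-3825/962 → turn -1·90°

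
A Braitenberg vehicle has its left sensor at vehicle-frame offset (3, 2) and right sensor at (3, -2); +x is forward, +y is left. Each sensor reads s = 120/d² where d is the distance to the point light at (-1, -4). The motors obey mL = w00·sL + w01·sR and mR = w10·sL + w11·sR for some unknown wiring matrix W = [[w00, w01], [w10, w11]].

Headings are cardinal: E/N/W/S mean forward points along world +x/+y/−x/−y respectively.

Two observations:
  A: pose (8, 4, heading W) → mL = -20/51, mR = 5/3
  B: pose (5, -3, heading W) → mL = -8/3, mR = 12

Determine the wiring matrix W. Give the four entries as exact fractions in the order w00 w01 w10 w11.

-1/2 1/2 1 0

obs A: pose=(8,4,W) → sL=5/3, sR=15/17, mL=-20/51, mR=5/3
obs B: pose=(5,-3,W) → sL=12, sR=20/3, mL=-8/3, mR=12
sensor matrix S = [[5/3, 15/17], [12, 20/3]]; det S = 80/153
solve [mL_A; mL_B] = S·[w00; w01] and [mR_A; mR_B] = S·[w10; w11]:
  w00 = -1/2, w01 = 1/2, w10 = 1, w11 = 0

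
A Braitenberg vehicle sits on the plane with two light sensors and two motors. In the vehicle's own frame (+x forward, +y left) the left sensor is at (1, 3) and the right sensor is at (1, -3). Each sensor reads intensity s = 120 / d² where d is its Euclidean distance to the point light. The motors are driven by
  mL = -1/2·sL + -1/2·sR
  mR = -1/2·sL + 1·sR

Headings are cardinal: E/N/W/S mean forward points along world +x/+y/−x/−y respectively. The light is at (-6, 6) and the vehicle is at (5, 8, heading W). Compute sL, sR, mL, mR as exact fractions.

120/101 24/25 -2712/2525 924/2525

left sensor world pos  = (4, 5); dL² = 101
right sensor world pos = (4, 11); dR² = 125
sL = 120/101 = 120/101
sR = 120/125 = 24/25
mL = -1/2·sL + -1/2·sR = -2712/2525
mR = -1/2·sL + 1·sR = 924/2525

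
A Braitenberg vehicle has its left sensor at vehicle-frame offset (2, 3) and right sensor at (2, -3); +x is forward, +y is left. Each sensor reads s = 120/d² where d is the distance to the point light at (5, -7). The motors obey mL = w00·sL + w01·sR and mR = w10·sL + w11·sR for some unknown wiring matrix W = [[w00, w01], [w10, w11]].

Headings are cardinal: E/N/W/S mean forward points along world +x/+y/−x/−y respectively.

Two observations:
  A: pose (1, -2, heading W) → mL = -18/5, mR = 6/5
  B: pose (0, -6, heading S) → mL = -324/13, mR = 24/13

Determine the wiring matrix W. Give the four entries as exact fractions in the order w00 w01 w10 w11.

obs A: pose=(1,-2,W) → sL=3, sR=6/5, mL=-18/5, mR=6/5
obs B: pose=(0,-6,S) → sL=24, sR=24/13, mL=-324/13, mR=24/13
sensor matrix S = [[3, 6/5], [24, 24/13]]; det S = -1512/65
solve [mL_A; mL_B] = S·[w00; w01] and [mR_A; mR_B] = S·[w10; w11]:
  w00 = -1, w01 = -1/2, w10 = 0, w11 = 1

-1 -1/2 0 1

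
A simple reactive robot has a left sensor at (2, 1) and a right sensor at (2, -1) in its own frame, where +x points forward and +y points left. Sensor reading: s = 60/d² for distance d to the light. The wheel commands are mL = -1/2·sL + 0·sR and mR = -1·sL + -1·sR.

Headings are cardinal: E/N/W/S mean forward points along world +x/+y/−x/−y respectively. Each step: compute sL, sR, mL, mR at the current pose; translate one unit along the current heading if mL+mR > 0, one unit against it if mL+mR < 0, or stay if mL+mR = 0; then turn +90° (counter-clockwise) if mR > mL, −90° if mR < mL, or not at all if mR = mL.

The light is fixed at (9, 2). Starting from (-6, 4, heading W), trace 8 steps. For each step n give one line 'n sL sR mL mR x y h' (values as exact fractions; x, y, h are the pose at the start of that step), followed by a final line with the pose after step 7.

n=0: pose=(-6,4,W); sL=6/29, sR=30/149; mL=-3/29, mR=-1764/4321; mL+mR=-2211/4321 → advance -1; mR−mL=-1317/4321 → turn -1·90°
n=1: pose=(-5,4,N); sL=60/241, sR=12/37; mL=-30/241, mR=-5112/8917; mL+mR=-6222/8917 → advance -1; mR−mL=-4002/8917 → turn -1·90°
n=2: pose=(-5,3,E); sL=15/37, sR=5/12; mL=-15/74, mR=-365/444; mL+mR=-455/444 → advance -1; mR−mL=-275/444 → turn -1·90°
n=3: pose=(-6,3,S); sL=60/197, sR=60/257; mL=-30/197, mR=-27240/50629; mL+mR=-34950/50629 → advance -1; mR−mL=-19530/50629 → turn -1·90°
n=4: pose=(-6,4,W); sL=6/29, sR=30/149; mL=-3/29, mR=-1764/4321; mL+mR=-2211/4321 → advance -1; mR−mL=-1317/4321 → turn -1·90°
n=5: pose=(-5,4,N); sL=60/241, sR=12/37; mL=-30/241, mR=-5112/8917; mL+mR=-6222/8917 → advance -1; mR−mL=-4002/8917 → turn -1·90°
n=6: pose=(-5,3,E); sL=15/37, sR=5/12; mL=-15/74, mR=-365/444; mL+mR=-455/444 → advance -1; mR−mL=-275/444 → turn -1·90°
n=7: pose=(-6,3,S); sL=60/197, sR=60/257; mL=-30/197, mR=-27240/50629; mL+mR=-34950/50629 → advance -1; mR−mL=-19530/50629 → turn -1·90°

0 6/29 30/149 -3/29 -1764/4321 -6 4 W
1 60/241 12/37 -30/241 -5112/8917 -5 4 N
2 15/37 5/12 -15/74 -365/444 -5 3 E
3 60/197 60/257 -30/197 -27240/50629 -6 3 S
4 6/29 30/149 -3/29 -1764/4321 -6 4 W
5 60/241 12/37 -30/241 -5112/8917 -5 4 N
6 15/37 5/12 -15/74 -365/444 -5 3 E
7 60/197 60/257 -30/197 -27240/50629 -6 3 S
final -6 4 W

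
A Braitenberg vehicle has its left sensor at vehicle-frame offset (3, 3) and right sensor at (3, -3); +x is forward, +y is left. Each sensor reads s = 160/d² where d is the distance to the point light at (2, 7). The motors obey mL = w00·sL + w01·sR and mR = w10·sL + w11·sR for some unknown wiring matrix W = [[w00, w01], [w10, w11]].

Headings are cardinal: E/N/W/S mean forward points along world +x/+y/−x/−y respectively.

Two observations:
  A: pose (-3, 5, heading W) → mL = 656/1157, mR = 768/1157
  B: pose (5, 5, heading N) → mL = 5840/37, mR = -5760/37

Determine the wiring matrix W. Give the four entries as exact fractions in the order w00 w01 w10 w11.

obs A: pose=(-3,5,W) → sL=160/89, sR=32/13, mL=656/1157, mR=768/1157
obs B: pose=(5,5,N) → sL=160, sR=160/37, mL=5840/37, mR=-5760/37
sensor matrix S = [[160/89, 32/13], [160, 160/37]]; det S = -16527360/42809
solve [mL_A; mL_B] = S·[w00; w01] and [mR_A; mR_B] = S·[w10; w11]:
  w00 = 1, w01 = -1/2, w10 = -1, w11 = 1

1 -1/2 -1 1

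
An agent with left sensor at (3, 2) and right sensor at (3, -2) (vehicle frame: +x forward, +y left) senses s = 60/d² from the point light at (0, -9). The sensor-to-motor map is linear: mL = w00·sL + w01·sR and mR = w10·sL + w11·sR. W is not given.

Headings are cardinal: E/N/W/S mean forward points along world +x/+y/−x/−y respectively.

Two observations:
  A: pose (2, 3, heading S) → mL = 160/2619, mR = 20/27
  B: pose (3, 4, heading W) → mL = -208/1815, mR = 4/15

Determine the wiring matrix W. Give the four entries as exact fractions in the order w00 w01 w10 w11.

obs A: pose=(2,3,S) → sL=60/97, sR=20/27, mL=160/2619, mR=20/27
obs B: pose=(3,4,W) → sL=60/121, sR=4/15, mL=-208/1815, mR=4/15
sensor matrix S = [[60/97, 20/27], [60/121, 4/15]]; det S = -21376/105633
solve [mL_A; mL_B] = S·[w00; w01] and [mR_A; mR_B] = S·[w10; w11]:
  w00 = -1/2, w01 = 1/2, w10 = 0, w11 = 1

-1/2 1/2 0 1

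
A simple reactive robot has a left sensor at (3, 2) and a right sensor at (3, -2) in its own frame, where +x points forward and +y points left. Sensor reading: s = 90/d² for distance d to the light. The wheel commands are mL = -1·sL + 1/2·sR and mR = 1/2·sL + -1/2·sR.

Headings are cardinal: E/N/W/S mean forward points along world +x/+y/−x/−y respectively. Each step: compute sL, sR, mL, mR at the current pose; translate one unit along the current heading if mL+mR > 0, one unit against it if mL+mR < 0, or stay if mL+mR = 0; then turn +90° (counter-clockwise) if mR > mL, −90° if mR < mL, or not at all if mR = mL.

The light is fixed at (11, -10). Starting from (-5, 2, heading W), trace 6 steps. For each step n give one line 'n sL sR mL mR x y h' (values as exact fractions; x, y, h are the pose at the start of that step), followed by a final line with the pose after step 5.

n=0: pose=(-5,2,W); sL=90/461, sR=90/557; mL=-29385/256777, mR=4320/256777; mL+mR=-45/461 → advance -1; mR−mL=33705/256777 → turn +1·90°
n=1: pose=(-4,2,S); sL=9/25, sR=9/37; mL=-441/1850, mR=54/925; mL+mR=-9/50 → advance -1; mR−mL=549/1850 → turn +1·90°
n=2: pose=(-4,3,E); sL=10/41, sR=18/53; mL=-161/2173, mR=-104/2173; mL+mR=-5/41 → advance -1; mR−mL=57/2173 → turn +1·90°
n=3: pose=(-5,3,N); sL=9/58, sR=45/226; mL=-729/13108, mR=-72/3277; mL+mR=-9/116 → advance -1; mR−mL=441/13108 → turn +1·90°
n=4: pose=(-5,2,W); sL=90/461, sR=90/557; mL=-29385/256777, mR=4320/256777; mL+mR=-45/461 → advance -1; mR−mL=33705/256777 → turn +1·90°
n=5: pose=(-4,2,S); sL=9/25, sR=9/37; mL=-441/1850, mR=54/925; mL+mR=-9/50 → advance -1; mR−mL=549/1850 → turn +1·90°

0 90/461 90/557 -29385/256777 4320/256777 -5 2 W
1 9/25 9/37 -441/1850 54/925 -4 2 S
2 10/41 18/53 -161/2173 -104/2173 -4 3 E
3 9/58 45/226 -729/13108 -72/3277 -5 3 N
4 90/461 90/557 -29385/256777 4320/256777 -5 2 W
5 9/25 9/37 -441/1850 54/925 -4 2 S
final -4 3 E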